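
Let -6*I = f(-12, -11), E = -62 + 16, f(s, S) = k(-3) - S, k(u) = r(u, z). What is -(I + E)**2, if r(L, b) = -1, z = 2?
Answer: -20449/9 ≈ -2272.1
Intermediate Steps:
k(u) = -1
f(s, S) = -1 - S
E = -46
I = -5/3 (I = -(-1 - 1*(-11))/6 = -(-1 + 11)/6 = -1/6*10 = -5/3 ≈ -1.6667)
-(I + E)**2 = -(-5/3 - 46)**2 = -(-143/3)**2 = -1*20449/9 = -20449/9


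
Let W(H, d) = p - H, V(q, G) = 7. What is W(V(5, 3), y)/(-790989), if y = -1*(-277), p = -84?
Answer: 91/790989 ≈ 0.00011505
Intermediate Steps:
y = 277
W(H, d) = -84 - H
W(V(5, 3), y)/(-790989) = (-84 - 1*7)/(-790989) = (-84 - 7)*(-1/790989) = -91*(-1/790989) = 91/790989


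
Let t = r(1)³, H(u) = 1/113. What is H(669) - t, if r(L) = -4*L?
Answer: 7233/113 ≈ 64.009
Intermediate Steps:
H(u) = 1/113
t = -64 (t = (-4*1)³ = (-4)³ = -64)
H(669) - t = 1/113 - 1*(-64) = 1/113 + 64 = 7233/113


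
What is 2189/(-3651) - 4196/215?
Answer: -15790231/784965 ≈ -20.116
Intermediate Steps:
2189/(-3651) - 4196/215 = 2189*(-1/3651) - 4196*1/215 = -2189/3651 - 4196/215 = -15790231/784965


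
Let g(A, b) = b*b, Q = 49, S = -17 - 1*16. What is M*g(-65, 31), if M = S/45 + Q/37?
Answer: 315208/555 ≈ 567.94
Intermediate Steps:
S = -33 (S = -17 - 16 = -33)
M = 328/555 (M = -33/45 + 49/37 = -33*1/45 + 49*(1/37) = -11/15 + 49/37 = 328/555 ≈ 0.59099)
g(A, b) = b²
M*g(-65, 31) = (328/555)*31² = (328/555)*961 = 315208/555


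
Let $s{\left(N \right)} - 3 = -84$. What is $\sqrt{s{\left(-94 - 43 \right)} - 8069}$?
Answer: $5 i \sqrt{326} \approx 90.277 i$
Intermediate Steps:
$s{\left(N \right)} = -81$ ($s{\left(N \right)} = 3 - 84 = -81$)
$\sqrt{s{\left(-94 - 43 \right)} - 8069} = \sqrt{-81 - 8069} = \sqrt{-8150} = 5 i \sqrt{326}$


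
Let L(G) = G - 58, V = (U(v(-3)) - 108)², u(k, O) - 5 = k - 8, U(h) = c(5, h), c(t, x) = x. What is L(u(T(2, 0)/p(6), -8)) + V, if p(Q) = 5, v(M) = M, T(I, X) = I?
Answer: 61302/5 ≈ 12260.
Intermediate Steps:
U(h) = h
u(k, O) = -3 + k (u(k, O) = 5 + (k - 8) = 5 + (-8 + k) = -3 + k)
V = 12321 (V = (-3 - 108)² = (-111)² = 12321)
L(G) = -58 + G
L(u(T(2, 0)/p(6), -8)) + V = (-58 + (-3 + 2/5)) + 12321 = (-58 + (-3 + 2*(⅕))) + 12321 = (-58 + (-3 + ⅖)) + 12321 = (-58 - 13/5) + 12321 = -303/5 + 12321 = 61302/5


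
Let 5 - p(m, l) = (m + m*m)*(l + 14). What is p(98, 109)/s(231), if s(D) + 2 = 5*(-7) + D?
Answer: -1193341/194 ≈ -6151.2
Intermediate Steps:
p(m, l) = 5 - (14 + l)*(m + m²) (p(m, l) = 5 - (m + m*m)*(l + 14) = 5 - (m + m²)*(14 + l) = 5 - (14 + l)*(m + m²))
s(D) = -37 + D (s(D) = -2 + (5*(-7) + D) = -2 + (-35 + D) = -37 + D)
p(98, 109)/s(231) = (5 - 14*98 - 14*98² - 1*109*98 - 1*109*98²)/(-37 + 231) = (5 - 1372 - 14*9604 - 10682 - 1*109*9604)/194 = (5 - 1372 - 134456 - 10682 - 1046836)*(1/194) = -1193341*1/194 = -1193341/194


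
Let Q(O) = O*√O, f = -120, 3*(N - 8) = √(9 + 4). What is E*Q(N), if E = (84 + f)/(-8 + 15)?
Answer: -4*√3*(24 + √13)^(3/2)/7 ≈ -143.55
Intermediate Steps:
N = 8 + √13/3 (N = 8 + √(9 + 4)/3 = 8 + √13/3 ≈ 9.2018)
Q(O) = O^(3/2)
E = -36/7 (E = (84 - 120)/(-8 + 15) = -36/7 ≈ -5.1429)
E*Q(N) = -36*(8 + √13/3)^(3/2)/7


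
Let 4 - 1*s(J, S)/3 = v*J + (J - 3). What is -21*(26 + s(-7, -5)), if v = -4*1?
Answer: 336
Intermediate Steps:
v = -4
s(J, S) = 21 + 9*J (s(J, S) = 12 - 3*(-4*J + (J - 3)) = 12 - 3*(-4*J + (-3 + J)) = 12 - 3*(-3 - 3*J) = 12 + (9 + 9*J) = 21 + 9*J)
-21*(26 + s(-7, -5)) = -21*(26 + (21 + 9*(-7))) = -21*(26 + (21 - 63)) = -21*(26 - 42) = -21*(-16) = 336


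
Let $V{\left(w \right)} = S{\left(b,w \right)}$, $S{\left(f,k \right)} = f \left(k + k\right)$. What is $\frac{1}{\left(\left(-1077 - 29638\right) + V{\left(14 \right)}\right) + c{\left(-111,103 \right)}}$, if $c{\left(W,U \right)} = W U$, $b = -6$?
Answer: $- \frac{1}{42316} \approx -2.3632 \cdot 10^{-5}$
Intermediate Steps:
$S{\left(f,k \right)} = 2 f k$ ($S{\left(f,k \right)} = f 2 k = 2 f k$)
$c{\left(W,U \right)} = U W$
$V{\left(w \right)} = - 12 w$ ($V{\left(w \right)} = 2 \left(-6\right) w = - 12 w$)
$\frac{1}{\left(\left(-1077 - 29638\right) + V{\left(14 \right)}\right) + c{\left(-111,103 \right)}} = \frac{1}{\left(\left(-1077 - 29638\right) - 168\right) + 103 \left(-111\right)} = \frac{1}{\left(-30715 - 168\right) - 11433} = \frac{1}{-30883 - 11433} = \frac{1}{-42316} = - \frac{1}{42316}$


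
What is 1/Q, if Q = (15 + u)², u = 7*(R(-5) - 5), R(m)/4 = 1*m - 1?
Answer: 1/35344 ≈ 2.8293e-5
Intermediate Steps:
R(m) = -4 + 4*m (R(m) = 4*(1*m - 1) = 4*(m - 1) = 4*(-1 + m) = -4 + 4*m)
u = -203 (u = 7*((-4 + 4*(-5)) - 5) = 7*((-4 - 20) - 5) = 7*(-24 - 5) = 7*(-29) = -203)
Q = 35344 (Q = (15 - 203)² = (-188)² = 35344)
1/Q = 1/35344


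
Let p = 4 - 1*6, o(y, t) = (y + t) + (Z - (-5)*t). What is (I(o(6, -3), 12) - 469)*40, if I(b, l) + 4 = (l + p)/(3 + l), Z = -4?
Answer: -56680/3 ≈ -18893.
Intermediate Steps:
o(y, t) = -4 + y + 6*t (o(y, t) = (y + t) + (-4 - (-5)*t) = (t + y) + (-4 + 5*t) = -4 + y + 6*t)
p = -2 (p = 4 - 6 = -2)
I(b, l) = -4 + (-2 + l)/(3 + l) (I(b, l) = -4 + (l - 2)/(3 + l) = -4 + (-2 + l)/(3 + l))
(I(o(6, -3), 12) - 469)*40 = ((-14 - 3*12)/(3 + 12) - 469)*40 = ((-14 - 36)/15 - 469)*40 = ((1/15)*(-50) - 469)*40 = (-10/3 - 469)*40 = -1417/3*40 = -56680/3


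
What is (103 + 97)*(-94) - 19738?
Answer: -38538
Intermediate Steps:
(103 + 97)*(-94) - 19738 = 200*(-94) - 19738 = -18800 - 19738 = -38538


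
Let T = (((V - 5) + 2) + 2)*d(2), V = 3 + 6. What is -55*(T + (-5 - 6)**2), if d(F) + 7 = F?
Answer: -4455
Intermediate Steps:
d(F) = -7 + F
V = 9
T = -40 (T = (((9 - 5) + 2) + 2)*(-7 + 2) = ((4 + 2) + 2)*(-5) = (6 + 2)*(-5) = 8*(-5) = -40)
-55*(T + (-5 - 6)**2) = -55*(-40 + (-5 - 6)**2) = -55*(-40 + (-11)**2) = -55*(-40 + 121) = -55*81 = -4455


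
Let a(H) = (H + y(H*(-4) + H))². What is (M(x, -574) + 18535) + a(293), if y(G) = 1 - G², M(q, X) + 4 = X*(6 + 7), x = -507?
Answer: 596519899478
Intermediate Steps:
M(q, X) = -4 + 13*X (M(q, X) = -4 + X*(6 + 7) = -4 + X*13 = -4 + 13*X)
a(H) = (1 + H - 9*H²)² (a(H) = (H + (1 - (H*(-4) + H)²))² = (H + (1 - (-4*H + H)²))² = (H + (1 - (-3*H)²))² = (H + (1 - 9*H²))² = (1 + H - 9*H²)²)
(M(x, -574) + 18535) + a(293) = ((-4 + 13*(-574)) + 18535) + (1 + 293 - 9*293²)² = ((-4 - 7462) + 18535) + (1 + 293 - 9*85849)² = (-7466 + 18535) + (1 + 293 - 772641)² = 11069 + (-772347)² = 11069 + 596519888409 = 596519899478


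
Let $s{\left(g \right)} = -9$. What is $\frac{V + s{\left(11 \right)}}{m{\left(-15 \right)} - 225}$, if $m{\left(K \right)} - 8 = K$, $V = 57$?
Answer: $- \frac{6}{29} \approx -0.2069$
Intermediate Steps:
$m{\left(K \right)} = 8 + K$
$\frac{V + s{\left(11 \right)}}{m{\left(-15 \right)} - 225} = \frac{57 - 9}{\left(8 - 15\right) - 225} = \frac{48}{-7 - 225} = \frac{48}{-232} = 48 \left(- \frac{1}{232}\right) = - \frac{6}{29}$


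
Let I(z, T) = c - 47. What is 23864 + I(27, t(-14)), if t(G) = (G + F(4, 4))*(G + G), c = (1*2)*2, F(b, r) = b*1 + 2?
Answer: 23821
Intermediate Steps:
F(b, r) = 2 + b (F(b, r) = b + 2 = 2 + b)
c = 4 (c = 2*2 = 4)
t(G) = 2*G*(6 + G) (t(G) = (G + (2 + 4))*(G + G) = (G + 6)*(2*G) = (6 + G)*(2*G) = 2*G*(6 + G))
I(z, T) = -43 (I(z, T) = 4 - 47 = -43)
23864 + I(27, t(-14)) = 23864 - 43 = 23821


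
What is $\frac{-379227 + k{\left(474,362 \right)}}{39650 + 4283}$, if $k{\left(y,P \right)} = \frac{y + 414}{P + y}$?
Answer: $- \frac{79258221}{9181997} \approx -8.6319$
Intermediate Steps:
$k{\left(y,P \right)} = \frac{414 + y}{P + y}$
$\frac{-379227 + k{\left(474,362 \right)}}{39650 + 4283} = \frac{-379227 + \frac{414 + 474}{362 + 474}}{39650 + 4283} = \frac{-379227 + \frac{1}{836} \cdot 888}{43933} = \left(-379227 + \frac{1}{836} \cdot 888\right) \frac{1}{43933} = \left(-379227 + \frac{222}{209}\right) \frac{1}{43933} = \left(- \frac{79258221}{209}\right) \frac{1}{43933} = - \frac{79258221}{9181997}$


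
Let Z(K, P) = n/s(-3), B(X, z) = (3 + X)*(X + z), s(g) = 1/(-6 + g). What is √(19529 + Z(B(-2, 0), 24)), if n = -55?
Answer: 2*√5006 ≈ 141.51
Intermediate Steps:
Z(K, P) = 495 (Z(K, P) = -55/(1/(-6 - 3)) = -55/(1/(-9)) = -55/(-⅑) = -55*(-9) = 495)
√(19529 + Z(B(-2, 0), 24)) = √(19529 + 495) = √20024 = 2*√5006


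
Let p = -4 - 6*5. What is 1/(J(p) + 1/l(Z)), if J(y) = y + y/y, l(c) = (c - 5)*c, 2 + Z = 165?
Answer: -25754/849881 ≈ -0.030303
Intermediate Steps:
Z = 163 (Z = -2 + 165 = 163)
l(c) = c*(-5 + c) (l(c) = (-5 + c)*c = c*(-5 + c))
p = -34 (p = -4 - 30 = -34)
J(y) = 1 + y (J(y) = y + 1 = 1 + y)
1/(J(p) + 1/l(Z)) = 1/((1 - 34) + 1/(163*(-5 + 163))) = 1/(-33 + 1/(163*158)) = 1/(-33 + 1/25754) = 1/(-849881/25754) = -25754/849881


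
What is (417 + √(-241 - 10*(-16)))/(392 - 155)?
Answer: 139/79 + 3*I/79 ≈ 1.7595 + 0.037975*I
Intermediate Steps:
(417 + √(-241 - 10*(-16)))/(392 - 155) = (417 + √(-241 + 160))/237 = (417 + √(-81))*(1/237) = (417 + 9*I)*(1/237) = 139/79 + 3*I/79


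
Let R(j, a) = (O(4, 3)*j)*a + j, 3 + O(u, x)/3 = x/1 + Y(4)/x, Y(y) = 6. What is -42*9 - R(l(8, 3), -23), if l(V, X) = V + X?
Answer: 1129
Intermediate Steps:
O(u, x) = -9 + 3*x + 18/x (O(u, x) = -9 + 3*(x/1 + 6/x) = -9 + 3*(x*1 + 6/x) = -9 + 3*(x + 6/x) = -9 + (3*x + 18/x) = -9 + 3*x + 18/x)
R(j, a) = j + 6*a*j (R(j, a) = ((-9 + 3*3 + 18/3)*j)*a + j = ((-9 + 9 + 18*(1/3))*j)*a + j = ((-9 + 9 + 6)*j)*a + j = (6*j)*a + j = 6*a*j + j = j + 6*a*j)
-42*9 - R(l(8, 3), -23) = -42*9 - (8 + 3)*(1 + 6*(-23)) = -6*63 - 11*(1 - 138) = -378 - 11*(-137) = -378 - 1*(-1507) = -378 + 1507 = 1129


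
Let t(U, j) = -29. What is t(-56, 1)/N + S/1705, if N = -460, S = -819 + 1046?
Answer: 30773/156860 ≈ 0.19618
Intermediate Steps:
S = 227
t(-56, 1)/N + S/1705 = -29/(-460) + 227/1705 = -29*(-1/460) + 227*(1/1705) = 29/460 + 227/1705 = 30773/156860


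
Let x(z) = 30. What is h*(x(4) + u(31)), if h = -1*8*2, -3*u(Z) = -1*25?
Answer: -1840/3 ≈ -613.33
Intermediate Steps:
u(Z) = 25/3 (u(Z) = -(-1)*25/3 = -1/3*(-25) = 25/3)
h = -16 (h = -8*2 = -16)
h*(x(4) + u(31)) = -16*(30 + 25/3) = -16*115/3 = -1840/3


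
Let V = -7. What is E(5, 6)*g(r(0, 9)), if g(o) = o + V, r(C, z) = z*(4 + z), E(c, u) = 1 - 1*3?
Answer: -220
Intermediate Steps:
E(c, u) = -2 (E(c, u) = 1 - 3 = -2)
g(o) = -7 + o (g(o) = o - 7 = -7 + o)
E(5, 6)*g(r(0, 9)) = -2*(-7 + 9*(4 + 9)) = -2*(-7 + 9*13) = -2*(-7 + 117) = -2*110 = -220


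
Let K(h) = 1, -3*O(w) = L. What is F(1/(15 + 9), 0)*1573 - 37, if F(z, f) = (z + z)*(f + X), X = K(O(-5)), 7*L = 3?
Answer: 1129/12 ≈ 94.083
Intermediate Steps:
L = 3/7 (L = (1/7)*3 = 3/7 ≈ 0.42857)
O(w) = -1/7 (O(w) = -1/3*3/7 = -1/7)
X = 1
F(z, f) = 2*z*(1 + f) (F(z, f) = (z + z)*(f + 1) = (2*z)*(1 + f) = 2*z*(1 + f))
F(1/(15 + 9), 0)*1573 - 37 = (2*(1 + 0)/(15 + 9))*1573 - 37 = (2*1/24)*1573 - 37 = (2*(1/24)*1)*1573 - 37 = (1/12)*1573 - 37 = 1573/12 - 37 = 1129/12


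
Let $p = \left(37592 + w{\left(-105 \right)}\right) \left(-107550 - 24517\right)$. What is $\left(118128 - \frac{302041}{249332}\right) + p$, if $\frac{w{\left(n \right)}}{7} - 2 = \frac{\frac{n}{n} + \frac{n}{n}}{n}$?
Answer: $- \frac{18574146412362647}{3739980} \approx -4.9664 \cdot 10^{9}$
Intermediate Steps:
$w{\left(n \right)} = 14 + \frac{14}{n}$ ($w{\left(n \right)} = 14 + 7 \frac{\frac{n}{n} + \frac{n}{n}}{n} = 14 + 7 \frac{1 + 1}{n} = 14 + 7 \frac{2}{n} = 14 + \frac{14}{n}$)
$p = - \frac{74497409896}{15}$ ($p = \left(37592 + \left(14 + \frac{14}{-105}\right)\right) \left(-107550 - 24517\right) = \left(37592 + \left(14 + 14 \left(- \frac{1}{105}\right)\right)\right) \left(-132067\right) = \left(37592 + \left(14 - \frac{2}{15}\right)\right) \left(-132067\right) = \left(37592 + \frac{208}{15}\right) \left(-132067\right) = \frac{564088}{15} \left(-132067\right) = - \frac{74497409896}{15} \approx -4.9665 \cdot 10^{9}$)
$\left(118128 - \frac{302041}{249332}\right) + p = \left(118128 - \frac{302041}{249332}\right) - \frac{74497409896}{15} = \frac{29452788455}{249332} - \frac{74497409896}{15} = - \frac{18574146412362647}{3739980}$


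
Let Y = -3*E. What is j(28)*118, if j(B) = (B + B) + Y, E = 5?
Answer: 4838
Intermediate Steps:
Y = -15 (Y = -3*5 = -15)
j(B) = -15 + 2*B (j(B) = (B + B) - 15 = 2*B - 15 = -15 + 2*B)
j(28)*118 = (-15 + 2*28)*118 = (-15 + 56)*118 = 41*118 = 4838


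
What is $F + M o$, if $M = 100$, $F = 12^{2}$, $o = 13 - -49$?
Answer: $6344$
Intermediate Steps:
$o = 62$ ($o = 13 + 49 = 62$)
$F = 144$
$F + M o = 144 + 100 \cdot 62 = 144 + 6200 = 6344$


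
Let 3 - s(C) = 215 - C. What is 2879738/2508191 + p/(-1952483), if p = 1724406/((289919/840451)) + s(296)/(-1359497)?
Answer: -389390605574440633724072/275743166146259018385997 ≈ -1.4121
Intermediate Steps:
s(C) = -212 + C (s(C) = 3 - (215 - C) = 3 + (-215 + C) = -212 + C)
p = 1970290108830012486/394144010743 (p = 1724406/((289919/840451)) + (-212 + 296)/(-1359497) = 1724406/((289919*(1/840451))) + 84*(-1/1359497) = 1724406/(289919/840451) - 84/1359497 = 1724406*(840451/289919) - 84/1359497 = 1449278747106/289919 - 84/1359497 = 1970290108830012486/394144010743 ≈ 4.9989e+6)
2879738/2508191 + p/(-1952483) = 2879738/2508191 + (1970290108830012486/394144010743)/(-1952483) = 2879738*(1/2508191) + (1970290108830012486/394144010743)*(-1/1952483) = 2879738/2508191 - 1970290108830012486/769559480527524869 = -389390605574440633724072/275743166146259018385997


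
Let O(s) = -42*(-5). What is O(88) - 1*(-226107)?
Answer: 226317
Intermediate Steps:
O(s) = 210
O(88) - 1*(-226107) = 210 - 1*(-226107) = 210 + 226107 = 226317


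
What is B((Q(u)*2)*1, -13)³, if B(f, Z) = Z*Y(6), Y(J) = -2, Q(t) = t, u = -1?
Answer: 17576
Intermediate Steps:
B(f, Z) = -2*Z (B(f, Z) = Z*(-2) = -2*Z)
B((Q(u)*2)*1, -13)³ = (-2*(-13))³ = 26³ = 17576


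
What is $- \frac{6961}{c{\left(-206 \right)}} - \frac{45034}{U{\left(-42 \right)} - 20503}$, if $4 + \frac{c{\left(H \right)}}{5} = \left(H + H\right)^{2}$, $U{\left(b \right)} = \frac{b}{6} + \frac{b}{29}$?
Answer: $\frac{138031211581}{63104239800} \approx 2.1874$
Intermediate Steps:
$U{\left(b \right)} = \frac{35 b}{174}$ ($U{\left(b \right)} = b \frac{1}{6} + b \frac{1}{29} = \frac{b}{6} + \frac{b}{29} = \frac{35 b}{174}$)
$c{\left(H \right)} = -20 + 20 H^{2}$ ($c{\left(H \right)} = -20 + 5 \left(H + H\right)^{2} = -20 + 5 \left(2 H\right)^{2} = -20 + 5 \cdot 4 H^{2} = -20 + 20 H^{2}$)
$- \frac{6961}{c{\left(-206 \right)}} - \frac{45034}{U{\left(-42 \right)} - 20503} = - \frac{6961}{-20 + 20 \left(-206\right)^{2}} - \frac{45034}{\frac{35}{174} \left(-42\right) - 20503} = - \frac{6961}{-20 + 20 \cdot 42436} - \frac{45034}{- \frac{245}{29} - 20503} = - \frac{6961}{-20 + 848720} - \frac{45034}{- \frac{594832}{29}} = - \frac{6961}{848700} - - \frac{652993}{297416} = \left(-6961\right) \frac{1}{848700} + \frac{652993}{297416} = - \frac{6961}{848700} + \frac{652993}{297416} = \frac{138031211581}{63104239800}$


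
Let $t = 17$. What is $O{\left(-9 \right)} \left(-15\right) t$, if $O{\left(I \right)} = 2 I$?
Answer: $4590$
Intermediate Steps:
$O{\left(-9 \right)} \left(-15\right) t = 2 \left(-9\right) \left(-15\right) 17 = \left(-18\right) \left(-15\right) 17 = 270 \cdot 17 = 4590$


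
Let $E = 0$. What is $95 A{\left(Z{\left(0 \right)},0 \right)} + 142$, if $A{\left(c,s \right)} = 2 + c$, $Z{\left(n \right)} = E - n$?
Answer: $332$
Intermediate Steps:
$Z{\left(n \right)} = - n$ ($Z{\left(n \right)} = 0 - n = - n$)
$95 A{\left(Z{\left(0 \right)},0 \right)} + 142 = 95 \left(2 - 0\right) + 142 = 95 \left(2 + 0\right) + 142 = 95 \cdot 2 + 142 = 190 + 142 = 332$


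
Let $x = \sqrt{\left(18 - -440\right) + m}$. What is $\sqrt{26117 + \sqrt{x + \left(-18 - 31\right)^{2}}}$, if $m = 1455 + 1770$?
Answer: $\sqrt{26117 + \sqrt{2401 + \sqrt{3683}}} \approx 161.76$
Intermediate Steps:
$m = 3225$
$x = \sqrt{3683}$ ($x = \sqrt{\left(18 - -440\right) + 3225} = \sqrt{\left(18 + 440\right) + 3225} = \sqrt{458 + 3225} = \sqrt{3683} \approx 60.688$)
$\sqrt{26117 + \sqrt{x + \left(-18 - 31\right)^{2}}} = \sqrt{26117 + \sqrt{\sqrt{3683} + \left(-18 - 31\right)^{2}}} = \sqrt{26117 + \sqrt{\sqrt{3683} + \left(-49\right)^{2}}} = \sqrt{26117 + \sqrt{\sqrt{3683} + 2401}} = \sqrt{26117 + \sqrt{2401 + \sqrt{3683}}}$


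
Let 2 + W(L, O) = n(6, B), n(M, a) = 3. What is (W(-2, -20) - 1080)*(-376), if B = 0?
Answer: 405704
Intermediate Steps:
W(L, O) = 1 (W(L, O) = -2 + 3 = 1)
(W(-2, -20) - 1080)*(-376) = (1 - 1080)*(-376) = -1079*(-376) = 405704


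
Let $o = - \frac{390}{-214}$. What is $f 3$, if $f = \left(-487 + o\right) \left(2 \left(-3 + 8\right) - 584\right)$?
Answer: $\frac{89395908}{107} \approx 8.3548 \cdot 10^{5}$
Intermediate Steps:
$o = \frac{195}{107}$ ($o = \left(-390\right) \left(- \frac{1}{214}\right) = \frac{195}{107} \approx 1.8224$)
$f = \frac{29798636}{107}$ ($f = \left(-487 + \frac{195}{107}\right) \left(2 \left(-3 + 8\right) - 584\right) = - \frac{51914 \left(2 \cdot 5 - 584\right)}{107} = - \frac{51914 \left(10 - 584\right)}{107} = \left(- \frac{51914}{107}\right) \left(-574\right) = \frac{29798636}{107} \approx 2.7849 \cdot 10^{5}$)
$f 3 = \frac{29798636}{107} \cdot 3 = \frac{89395908}{107}$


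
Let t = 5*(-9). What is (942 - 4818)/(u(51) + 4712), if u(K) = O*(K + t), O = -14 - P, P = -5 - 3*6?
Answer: -1938/2383 ≈ -0.81326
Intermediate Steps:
P = -23 (P = -5 - 18 = -23)
t = -45
O = 9 (O = -14 - 1*(-23) = -14 + 23 = 9)
u(K) = -405 + 9*K (u(K) = 9*(K - 45) = 9*(-45 + K) = -405 + 9*K)
(942 - 4818)/(u(51) + 4712) = (942 - 4818)/((-405 + 9*51) + 4712) = -3876/((-405 + 459) + 4712) = -3876/(54 + 4712) = -3876/4766 = -3876*1/4766 = -1938/2383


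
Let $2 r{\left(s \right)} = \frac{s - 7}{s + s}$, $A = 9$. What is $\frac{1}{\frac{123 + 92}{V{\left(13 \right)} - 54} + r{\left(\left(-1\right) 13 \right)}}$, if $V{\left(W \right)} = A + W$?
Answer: $- \frac{416}{2635} \approx -0.15787$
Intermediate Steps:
$V{\left(W \right)} = 9 + W$
$r{\left(s \right)} = \frac{-7 + s}{4 s}$ ($r{\left(s \right)} = \frac{\left(s - 7\right) \frac{1}{s + s}}{2} = \frac{\left(-7 + s\right) \frac{1}{2 s}}{2} = \frac{\frac{1}{2} \frac{1}{s} \left(-7 + s\right)}{2} = \frac{-7 + s}{4 s}$)
$\frac{1}{\frac{123 + 92}{V{\left(13 \right)} - 54} + r{\left(\left(-1\right) 13 \right)}} = \frac{1}{\frac{123 + 92}{\left(9 + 13\right) - 54} + \frac{-7 - 13}{4 \left(\left(-1\right) 13\right)}} = \frac{1}{\frac{215}{22 - 54} + \frac{-7 - 13}{4 \left(-13\right)}} = \frac{1}{\frac{215}{-32} + \frac{1}{4} \left(- \frac{1}{13}\right) \left(-20\right)} = \frac{1}{215 \left(- \frac{1}{32}\right) + \frac{5}{13}} = \frac{1}{- \frac{215}{32} + \frac{5}{13}} = \frac{1}{- \frac{2635}{416}} = - \frac{416}{2635}$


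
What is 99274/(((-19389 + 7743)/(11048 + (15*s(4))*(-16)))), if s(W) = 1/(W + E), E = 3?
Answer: -546687736/5823 ≈ -93884.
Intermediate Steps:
s(W) = 1/(3 + W) (s(W) = 1/(W + 3) = 1/(3 + W))
99274/(((-19389 + 7743)/(11048 + (15*s(4))*(-16)))) = 99274/(((-19389 + 7743)/(11048 + (15/(3 + 4))*(-16)))) = 99274/((-11646/(11048 + (15/7)*(-16)))) = 99274/((-11646/(11048 - 240/7))) = 99274/((-11646/77096/7)) = 99274/((-11646*7/77096)) = 99274/(-40761/38548) = 99274*(-38548/40761) = -546687736/5823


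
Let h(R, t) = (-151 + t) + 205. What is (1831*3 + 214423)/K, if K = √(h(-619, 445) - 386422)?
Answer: -219916*I*√385923/385923 ≈ -354.0*I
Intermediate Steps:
h(R, t) = 54 + t
K = I*√385923 (K = √((54 + 445) - 386422) = √(499 - 386422) = √(-385923) = I*√385923 ≈ 621.23*I)
(1831*3 + 214423)/K = (1831*3 + 214423)/((I*√385923)) = (5493 + 214423)*(-I*√385923/385923) = 219916*(-I*√385923/385923) = -219916*I*√385923/385923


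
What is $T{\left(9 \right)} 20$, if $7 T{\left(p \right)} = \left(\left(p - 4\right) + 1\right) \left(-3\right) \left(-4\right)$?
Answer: $\frac{1440}{7} \approx 205.71$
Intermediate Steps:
$T{\left(p \right)} = - \frac{36}{7} + \frac{12 p}{7}$ ($T{\left(p \right)} = \frac{\left(\left(p - 4\right) + 1\right) \left(-3\right) \left(-4\right)}{7} = \frac{\left(\left(-4 + p\right) + 1\right) \left(-3\right) \left(-4\right)}{7} = \frac{\left(-3 + p\right) \left(-3\right) \left(-4\right)}{7} = \frac{\left(9 - 3 p\right) \left(-4\right)}{7} = \frac{-36 + 12 p}{7} = - \frac{36}{7} + \frac{12 p}{7}$)
$T{\left(9 \right)} 20 = \left(- \frac{36}{7} + \frac{12}{7} \cdot 9\right) 20 = \left(- \frac{36}{7} + \frac{108}{7}\right) 20 = \frac{72}{7} \cdot 20 = \frac{1440}{7}$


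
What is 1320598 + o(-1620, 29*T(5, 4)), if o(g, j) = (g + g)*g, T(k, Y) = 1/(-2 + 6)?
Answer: 6569398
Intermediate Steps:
T(k, Y) = 1/4
o(g, j) = 2*g**2 (o(g, j) = (2*g)*g = 2*g**2)
1320598 + o(-1620, 29*T(5, 4)) = 1320598 + 2*(-1620)**2 = 1320598 + 2*2624400 = 1320598 + 5248800 = 6569398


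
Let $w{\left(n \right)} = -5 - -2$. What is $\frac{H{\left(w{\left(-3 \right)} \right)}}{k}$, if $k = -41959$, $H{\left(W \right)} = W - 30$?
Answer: $\frac{33}{41959} \approx 0.00078648$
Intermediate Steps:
$w{\left(n \right)} = -3$ ($w{\left(n \right)} = -5 + 2 = -3$)
$H{\left(W \right)} = -30 + W$
$\frac{H{\left(w{\left(-3 \right)} \right)}}{k} = \frac{-30 - 3}{-41959} = \left(-33\right) \left(- \frac{1}{41959}\right) = \frac{33}{41959}$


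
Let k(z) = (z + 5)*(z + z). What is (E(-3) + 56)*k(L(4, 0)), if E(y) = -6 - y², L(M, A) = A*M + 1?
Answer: 492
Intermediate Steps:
L(M, A) = 1 + A*M
k(z) = 2*z*(5 + z) (k(z) = (5 + z)*(2*z) = 2*z*(5 + z))
(E(-3) + 56)*k(L(4, 0)) = ((-6 - 1*(-3)²) + 56)*(2*(1 + 0*4)*(5 + (1 + 0*4))) = ((-6 - 1*9) + 56)*(2*(1 + 0)*(5 + (1 + 0))) = ((-6 - 9) + 56)*(2*1*(5 + 1)) = (-15 + 56)*(2*1*6) = 41*12 = 492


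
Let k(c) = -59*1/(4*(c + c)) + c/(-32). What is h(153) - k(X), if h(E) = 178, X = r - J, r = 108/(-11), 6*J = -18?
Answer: 4665019/26400 ≈ 176.71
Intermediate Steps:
J = -3 (J = (1/6)*(-18) = -3)
r = -108/11 (r = 108*(-1/11) = -108/11 ≈ -9.8182)
X = -75/11 (X = -108/11 - 1*(-3) = -108/11 + 3 = -75/11 ≈ -6.8182)
k(c) = -59/(8*c) - c/32 (k(c) = -59*1/(8*c) + c*(-1/32) = -59*1/(8*c) - c/32 = -59/(8*c) - c/32)
h(153) - k(X) = 178 - (-236 - (-75/11)**2)/(32*(-75/11)) = 178 - (-11)*(-236 - 1*5625/121)/(32*75) = 178 - (-11)*(-236 - 5625/121)/(32*75) = 178 - (-11)*(-34181)/(32*75*121) = 178 - 1*34181/26400 = 178 - 34181/26400 = 4665019/26400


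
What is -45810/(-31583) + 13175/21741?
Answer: 1412061235/686646003 ≈ 2.0565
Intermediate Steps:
-45810/(-31583) + 13175/21741 = -45810*(-1/31583) + 13175*(1/21741) = 45810/31583 + 13175/21741 = 1412061235/686646003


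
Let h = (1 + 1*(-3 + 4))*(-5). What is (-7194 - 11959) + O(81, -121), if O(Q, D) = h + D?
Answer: -19284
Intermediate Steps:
h = -10 (h = (1 + 1*1)*(-5) = (1 + 1)*(-5) = 2*(-5) = -10)
O(Q, D) = -10 + D
(-7194 - 11959) + O(81, -121) = (-7194 - 11959) + (-10 - 121) = -19153 - 131 = -19284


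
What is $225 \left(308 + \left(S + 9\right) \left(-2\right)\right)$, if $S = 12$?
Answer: $59850$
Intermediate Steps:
$225 \left(308 + \left(S + 9\right) \left(-2\right)\right) = 225 \left(308 + \left(12 + 9\right) \left(-2\right)\right) = 225 \left(308 + 21 \left(-2\right)\right) = 225 \left(308 - 42\right) = 225 \cdot 266 = 59850$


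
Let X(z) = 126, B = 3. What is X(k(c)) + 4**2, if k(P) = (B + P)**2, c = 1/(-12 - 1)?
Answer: 142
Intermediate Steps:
c = -1/13 (c = 1/(-13) = -1/13 ≈ -0.076923)
k(P) = (3 + P)**2
X(k(c)) + 4**2 = 126 + 4**2 = 126 + 16 = 142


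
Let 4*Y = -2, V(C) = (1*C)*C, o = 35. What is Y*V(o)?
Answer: -1225/2 ≈ -612.50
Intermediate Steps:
V(C) = C² (V(C) = C*C = C²)
Y = -½ (Y = (¼)*(-2) = -½ ≈ -0.50000)
Y*V(o) = -½*35² = -½*1225 = -1225/2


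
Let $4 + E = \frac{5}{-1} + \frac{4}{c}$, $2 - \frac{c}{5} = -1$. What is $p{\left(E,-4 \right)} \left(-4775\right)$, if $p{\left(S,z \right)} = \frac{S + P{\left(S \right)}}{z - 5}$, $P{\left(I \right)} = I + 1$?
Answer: $- \frac{235885}{27} \approx -8736.5$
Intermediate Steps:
$c = 15$ ($c = 10 - -5 = 10 + 5 = 15$)
$P{\left(I \right)} = 1 + I$
$E = - \frac{131}{15}$ ($E = -4 + \left(\frac{5}{-1} + \frac{4}{15}\right) = -4 + \left(5 \left(-1\right) + 4 \cdot \frac{1}{15}\right) = -4 + \left(-5 + \frac{4}{15}\right) = -4 - \frac{71}{15} = - \frac{131}{15} \approx -8.7333$)
$p{\left(S,z \right)} = \frac{1 + 2 S}{-5 + z}$ ($p{\left(S,z \right)} = \frac{S + \left(1 + S\right)}{z - 5} = \frac{1 + 2 S}{-5 + z}$)
$p{\left(E,-4 \right)} \left(-4775\right) = \frac{1 + 2 \left(- \frac{131}{15}\right)}{-5 - 4} \left(-4775\right) = \frac{1 - \frac{262}{15}}{-9} \left(-4775\right) = \left(- \frac{1}{9}\right) \left(- \frac{247}{15}\right) \left(-4775\right) = \frac{247}{135} \left(-4775\right) = - \frac{235885}{27}$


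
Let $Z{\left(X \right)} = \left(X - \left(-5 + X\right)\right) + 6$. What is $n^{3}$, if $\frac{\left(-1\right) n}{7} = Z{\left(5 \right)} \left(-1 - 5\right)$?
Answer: $98611128$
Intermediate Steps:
$Z{\left(X \right)} = 11$ ($Z{\left(X \right)} = 5 + 6 = 11$)
$n = 462$ ($n = - 7 \cdot 11 \left(-1 - 5\right) = - 7 \cdot 11 \left(-6\right) = \left(-7\right) \left(-66\right) = 462$)
$n^{3} = 462^{3} = 98611128$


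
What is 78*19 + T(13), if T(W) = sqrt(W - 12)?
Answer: 1483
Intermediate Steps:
T(W) = sqrt(-12 + W)
78*19 + T(13) = 78*19 + sqrt(-12 + 13) = 1482 + sqrt(1) = 1482 + 1 = 1483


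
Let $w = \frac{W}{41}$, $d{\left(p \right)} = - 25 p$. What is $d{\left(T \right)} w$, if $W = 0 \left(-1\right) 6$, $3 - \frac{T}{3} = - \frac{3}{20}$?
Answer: $0$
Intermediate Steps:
$T = \frac{189}{20}$ ($T = 9 - 3 \left(- \frac{3}{20}\right) = 9 - 3 \left(\left(-3\right) \frac{1}{20}\right) = 9 - - \frac{9}{20} = 9 + \frac{9}{20} = \frac{189}{20} \approx 9.45$)
$W = 0$ ($W = 0 \cdot 6 = 0$)
$w = 0$ ($w = \frac{0}{41} = 0 \cdot \frac{1}{41} = 0$)
$d{\left(T \right)} w = \left(-25\right) \frac{189}{20} \cdot 0 = \left(- \frac{945}{4}\right) 0 = 0$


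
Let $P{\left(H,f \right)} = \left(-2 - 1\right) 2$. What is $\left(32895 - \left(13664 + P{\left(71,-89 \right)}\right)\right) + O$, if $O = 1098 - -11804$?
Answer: $32139$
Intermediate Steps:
$P{\left(H,f \right)} = -6$ ($P{\left(H,f \right)} = \left(-3\right) 2 = -6$)
$O = 12902$ ($O = 1098 + 11804 = 12902$)
$\left(32895 - \left(13664 + P{\left(71,-89 \right)}\right)\right) + O = \left(32895 - 13658\right) + 12902 = 19237 + 12902 = 32139$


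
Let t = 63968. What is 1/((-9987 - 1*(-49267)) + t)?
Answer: 1/103248 ≈ 9.6854e-6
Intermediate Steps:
1/((-9987 - 1*(-49267)) + t) = 1/((-9987 - 1*(-49267)) + 63968) = 1/((-9987 + 49267) + 63968) = 1/(39280 + 63968) = 1/103248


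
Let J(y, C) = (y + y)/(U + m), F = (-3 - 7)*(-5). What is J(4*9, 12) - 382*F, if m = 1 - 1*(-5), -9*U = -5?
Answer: -1126252/59 ≈ -19089.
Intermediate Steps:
U = 5/9 (U = -1/9*(-5) = 5/9 ≈ 0.55556)
m = 6 (m = 1 + 5 = 6)
F = 50 (F = -10*(-5) = 50)
J(y, C) = 18*y/59 (J(y, C) = (y + y)/(5/9 + 6) = (2*y)/(59/9) = (2*y)*(9/59) = 18*y/59)
J(4*9, 12) - 382*F = 18*(4*9)/59 - 382*50 = (18/59)*36 - 19100 = 648/59 - 19100 = -1126252/59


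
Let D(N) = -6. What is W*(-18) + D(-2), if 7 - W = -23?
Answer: -546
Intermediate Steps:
W = 30 (W = 7 - 1*(-23) = 7 + 23 = 30)
W*(-18) + D(-2) = 30*(-18) - 6 = -540 - 6 = -546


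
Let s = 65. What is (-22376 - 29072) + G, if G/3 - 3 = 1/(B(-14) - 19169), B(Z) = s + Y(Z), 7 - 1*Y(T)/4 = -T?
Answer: -984130951/19132 ≈ -51439.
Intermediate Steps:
Y(T) = 28 + 4*T (Y(T) = 28 - (-4)*T = 28 + 4*T)
B(Z) = 93 + 4*Z (B(Z) = 65 + (28 + 4*Z) = 93 + 4*Z)
G = 172185/19132 (G = 9 + 3/((93 + 4*(-14)) - 19169) = 9 + 3/((93 - 56) - 19169) = 9 + 3/(37 - 19169) = 9 + 3/(-19132) = 9 + 3*(-1/19132) = 9 - 3/19132 = 172185/19132 ≈ 8.9998)
(-22376 - 29072) + G = (-22376 - 29072) + 172185/19132 = -51448 + 172185/19132 = -984130951/19132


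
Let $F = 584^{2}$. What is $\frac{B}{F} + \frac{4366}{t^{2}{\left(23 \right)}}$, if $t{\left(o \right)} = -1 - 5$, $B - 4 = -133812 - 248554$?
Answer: $\frac{184410683}{1534752} \approx 120.16$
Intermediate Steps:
$B = -382362$ ($B = 4 - 382366 = -382362$)
$t{\left(o \right)} = -6$ ($t{\left(o \right)} = -1 - 5 = -6$)
$F = 341056$
$\frac{B}{F} + \frac{4366}{t^{2}{\left(23 \right)}} = - \frac{382362}{341056} + \frac{4366}{\left(-6\right)^{2}} = \left(-382362\right) \frac{1}{341056} + \frac{4366}{36} = - \frac{191181}{170528} + 4366 \cdot \frac{1}{36} = - \frac{191181}{170528} + \frac{2183}{18} = \frac{184410683}{1534752}$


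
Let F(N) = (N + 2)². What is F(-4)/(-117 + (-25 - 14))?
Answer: -1/39 ≈ -0.025641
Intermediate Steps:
F(N) = (2 + N)²
F(-4)/(-117 + (-25 - 14)) = (2 - 4)²/(-117 + (-25 - 14)) = (-2)²/(-117 - 39) = 4/(-156) = 4*(-1/156) = -1/39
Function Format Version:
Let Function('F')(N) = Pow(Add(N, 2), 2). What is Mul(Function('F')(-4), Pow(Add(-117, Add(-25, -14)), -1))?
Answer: Rational(-1, 39) ≈ -0.025641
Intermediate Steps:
Function('F')(N) = Pow(Add(2, N), 2)
Mul(Function('F')(-4), Pow(Add(-117, Add(-25, -14)), -1)) = Mul(Pow(Add(2, -4), 2), Pow(Add(-117, Add(-25, -14)), -1)) = Mul(Pow(-2, 2), Pow(Add(-117, -39), -1)) = Mul(4, Pow(-156, -1)) = Mul(4, Rational(-1, 156)) = Rational(-1, 39)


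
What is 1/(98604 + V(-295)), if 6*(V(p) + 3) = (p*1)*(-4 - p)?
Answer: 2/168587 ≈ 1.1863e-5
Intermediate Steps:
V(p) = -3 + p*(-4 - p)/6 (V(p) = -3 + ((p*1)*(-4 - p))/6 = -3 + (p*(-4 - p))/6 = -3 + p*(-4 - p)/6)
1/(98604 + V(-295)) = 1/(98604 + (-3 - 2/3*(-295) - 1/6*(-295)**2)) = 1/(98604 + (-3 + 590/3 - 1/6*87025)) = 1/(98604 + (-3 + 590/3 - 87025/6)) = 1/(98604 - 28621/2) = 1/(168587/2) = 2/168587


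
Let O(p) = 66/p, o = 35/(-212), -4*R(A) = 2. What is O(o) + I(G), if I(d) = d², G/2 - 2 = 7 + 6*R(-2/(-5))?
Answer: -8952/35 ≈ -255.77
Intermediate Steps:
R(A) = -½ (R(A) = -¼*2 = -½)
G = 12 (G = 4 + 2*(7 + 6*(-½)) = 4 + 2*(7 - 3) = 4 + 2*4 = 4 + 8 = 12)
o = -35/212 (o = 35*(-1/212) = -35/212 ≈ -0.16509)
O(o) + I(G) = 66/(-35/212) + 12² = 66*(-212/35) + 144 = -13992/35 + 144 = -8952/35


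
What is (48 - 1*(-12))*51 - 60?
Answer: 3000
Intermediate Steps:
(48 - 1*(-12))*51 - 60 = (48 + 12)*51 - 60 = 60*51 - 60 = 3060 - 60 = 3000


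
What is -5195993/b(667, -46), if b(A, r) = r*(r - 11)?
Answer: -5195993/2622 ≈ -1981.7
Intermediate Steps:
b(A, r) = r*(-11 + r)
-5195993/b(667, -46) = -5195993*(-1/(46*(-11 - 46))) = -5195993/((-46*(-57))) = -5195993/2622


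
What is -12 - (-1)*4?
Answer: -8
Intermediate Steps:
-12 - (-1)*4 = -12 - 1*(-4) = -12 + 4 = -8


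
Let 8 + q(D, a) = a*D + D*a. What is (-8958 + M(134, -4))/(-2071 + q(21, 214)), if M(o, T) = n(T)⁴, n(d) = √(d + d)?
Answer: -8894/6909 ≈ -1.2873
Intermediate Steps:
n(d) = √2*√d (n(d) = √(2*d) = √2*√d)
q(D, a) = -8 + 2*D*a (q(D, a) = -8 + (a*D + D*a) = -8 + (D*a + D*a) = -8 + 2*D*a)
M(o, T) = 4*T² (M(o, T) = (√2*√T)⁴ = 4*T²)
(-8958 + M(134, -4))/(-2071 + q(21, 214)) = (-8958 + 4*(-4)²)/(-2071 + (-8 + 2*21*214)) = (-8958 + 4*16)/(-2071 + (-8 + 8988)) = (-8958 + 64)/(-2071 + 8980) = -8894/6909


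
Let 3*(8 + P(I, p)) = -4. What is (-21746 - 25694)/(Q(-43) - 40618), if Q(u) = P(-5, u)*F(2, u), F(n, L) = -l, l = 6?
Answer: 23720/20281 ≈ 1.1696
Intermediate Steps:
P(I, p) = -28/3 (P(I, p) = -8 + (⅓)*(-4) = -8 - 4/3 = -28/3)
F(n, L) = -6 (F(n, L) = -1*6 = -6)
Q(u) = 56 (Q(u) = -28/3*(-6) = 56)
(-21746 - 25694)/(Q(-43) - 40618) = (-21746 - 25694)/(56 - 40618) = -47440/(-40562) = -47440*(-1/40562) = 23720/20281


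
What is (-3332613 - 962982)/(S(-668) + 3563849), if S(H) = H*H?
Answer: -62255/58117 ≈ -1.0712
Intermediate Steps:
S(H) = H²
(-3332613 - 962982)/(S(-668) + 3563849) = (-3332613 - 962982)/((-668)² + 3563849) = -4295595/(446224 + 3563849) = -4295595/4010073 = -4295595*1/4010073 = -62255/58117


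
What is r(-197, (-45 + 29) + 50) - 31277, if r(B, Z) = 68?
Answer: -31209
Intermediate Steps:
r(-197, (-45 + 29) + 50) - 31277 = 68 - 31277 = -31209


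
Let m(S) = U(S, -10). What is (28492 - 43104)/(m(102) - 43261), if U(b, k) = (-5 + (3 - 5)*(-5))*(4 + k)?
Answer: 14612/43291 ≈ 0.33753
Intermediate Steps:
U(b, k) = 20 + 5*k (U(b, k) = (-5 - 2*(-5))*(4 + k) = (-5 + 10)*(4 + k) = 5*(4 + k) = 20 + 5*k)
m(S) = -30 (m(S) = 20 + 5*(-10) = 20 - 50 = -30)
(28492 - 43104)/(m(102) - 43261) = (28492 - 43104)/(-30 - 43261) = -14612/(-43291) = -14612*(-1/43291) = 14612/43291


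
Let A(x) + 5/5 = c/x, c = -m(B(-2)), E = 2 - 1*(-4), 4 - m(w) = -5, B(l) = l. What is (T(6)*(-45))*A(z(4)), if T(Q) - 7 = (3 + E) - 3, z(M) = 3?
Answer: 2340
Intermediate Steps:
m(w) = 9 (m(w) = 4 - 1*(-5) = 4 + 5 = 9)
E = 6 (E = 2 + 4 = 6)
T(Q) = 13 (T(Q) = 7 + ((3 + 6) - 3) = 7 + (9 - 3) = 7 + 6 = 13)
c = -9 (c = -1*9 = -9)
A(x) = -1 - 9/x
(T(6)*(-45))*A(z(4)) = (13*(-45))*((-9 - 1*3)/3) = -195*(-9 - 3) = -195*(-12) = -585*(-4) = 2340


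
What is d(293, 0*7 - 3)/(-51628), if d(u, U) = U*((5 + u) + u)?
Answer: 1773/51628 ≈ 0.034342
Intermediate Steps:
d(u, U) = U*(5 + 2*u)
d(293, 0*7 - 3)/(-51628) = ((0*7 - 3)*(5 + 2*293))/(-51628) = ((0 - 3)*(5 + 586))*(-1/51628) = -3*591*(-1/51628) = -1773*(-1/51628) = 1773/51628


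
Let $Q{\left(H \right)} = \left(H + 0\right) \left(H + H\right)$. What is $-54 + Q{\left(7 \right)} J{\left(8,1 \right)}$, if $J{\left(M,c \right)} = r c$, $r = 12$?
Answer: $1122$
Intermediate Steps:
$J{\left(M,c \right)} = 12 c$
$Q{\left(H \right)} = 2 H^{2}$ ($Q{\left(H \right)} = H 2 H = 2 H^{2}$)
$-54 + Q{\left(7 \right)} J{\left(8,1 \right)} = -54 + 2 \cdot 7^{2} \cdot 12 \cdot 1 = -54 + 2 \cdot 49 \cdot 12 = -54 + 98 \cdot 12 = -54 + 1176 = 1122$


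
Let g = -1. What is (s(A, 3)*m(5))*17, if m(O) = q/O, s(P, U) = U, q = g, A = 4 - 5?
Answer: -51/5 ≈ -10.200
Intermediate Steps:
A = -1
q = -1
m(O) = -1/O
(s(A, 3)*m(5))*17 = (3*(-1/5))*17 = -3/5*17 = -51/5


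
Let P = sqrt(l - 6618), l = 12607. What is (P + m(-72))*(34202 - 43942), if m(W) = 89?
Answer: -866860 - 9740*sqrt(5989) ≈ -1.6206e+6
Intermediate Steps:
P = sqrt(5989) (P = sqrt(12607 - 6618) = sqrt(5989) ≈ 77.389)
(P + m(-72))*(34202 - 43942) = (sqrt(5989) + 89)*(34202 - 43942) = (89 + sqrt(5989))*(-9740) = -866860 - 9740*sqrt(5989)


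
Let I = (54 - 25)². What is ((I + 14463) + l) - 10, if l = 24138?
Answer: 39432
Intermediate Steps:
I = 841 (I = 29² = 841)
((I + 14463) + l) - 10 = ((841 + 14463) + 24138) - 10 = (15304 + 24138) - 10 = 39442 - 10 = 39432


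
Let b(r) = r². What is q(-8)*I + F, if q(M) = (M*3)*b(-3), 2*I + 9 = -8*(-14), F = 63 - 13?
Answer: -11074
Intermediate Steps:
F = 50
I = 103/2 (I = -9/2 + (-8*(-14))/2 = -9/2 + (½)*112 = -9/2 + 56 = 103/2 ≈ 51.500)
q(M) = 27*M (q(M) = (M*3)*(-3)² = (3*M)*9 = 27*M)
q(-8)*I + F = (27*(-8))*(103/2) + 50 = -216*103/2 + 50 = -11124 + 50 = -11074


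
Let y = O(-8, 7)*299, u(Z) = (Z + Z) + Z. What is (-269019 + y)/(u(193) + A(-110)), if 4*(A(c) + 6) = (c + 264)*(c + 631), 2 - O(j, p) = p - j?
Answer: -545812/41263 ≈ -13.228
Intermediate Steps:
O(j, p) = 2 + j - p (O(j, p) = 2 - (p - j) = 2 + (j - p) = 2 + j - p)
u(Z) = 3*Z (u(Z) = 2*Z + Z = 3*Z)
y = -3887 (y = (2 - 8 - 1*7)*299 = (2 - 8 - 7)*299 = -13*299 = -3887)
A(c) = -6 + (264 + c)*(631 + c)/4 (A(c) = -6 + ((c + 264)*(c + 631))/4 = -6 + ((264 + c)*(631 + c))/4 = -6 + (264 + c)*(631 + c)/4)
(-269019 + y)/(u(193) + A(-110)) = (-269019 - 3887)/(3*193 + (41640 + (¼)*(-110)² + (895/4)*(-110))) = -272906/(579 + (41640 + (¼)*12100 - 49225/2)) = -272906/(579 + (41640 + 3025 - 49225/2)) = -272906/(579 + 40105/2) = -272906/41263/2 = -272906*2/41263 = -545812/41263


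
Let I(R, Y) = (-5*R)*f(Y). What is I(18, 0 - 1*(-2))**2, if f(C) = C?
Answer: 32400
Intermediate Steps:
I(R, Y) = -5*R*Y (I(R, Y) = (-5*R)*Y = -5*R*Y)
I(18, 0 - 1*(-2))**2 = (-5*18*(0 - 1*(-2)))**2 = (-5*18*(0 + 2))**2 = (-5*18*2)**2 = (-180)**2 = 32400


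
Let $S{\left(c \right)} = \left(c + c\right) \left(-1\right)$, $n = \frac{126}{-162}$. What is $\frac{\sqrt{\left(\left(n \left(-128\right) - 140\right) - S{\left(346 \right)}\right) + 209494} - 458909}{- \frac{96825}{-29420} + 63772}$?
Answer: $- \frac{245474596}{34113983} + \frac{5884 \sqrt{1891310}}{1125761439} \approx -7.1885$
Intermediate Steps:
$n = - \frac{7}{9}$ ($n = 126 \left(- \frac{1}{162}\right) = - \frac{7}{9} \approx -0.77778$)
$S{\left(c \right)} = - 2 c$ ($S{\left(c \right)} = 2 c \left(-1\right) = - 2 c$)
$\frac{\sqrt{\left(\left(n \left(-128\right) - 140\right) - S{\left(346 \right)}\right) + 209494} - 458909}{- \frac{96825}{-29420} + 63772} = \frac{\sqrt{\left(\left(\left(- \frac{7}{9}\right) \left(-128\right) - 140\right) - \left(-2\right) 346\right) + 209494} - 458909}{- \frac{96825}{-29420} + 63772} = \frac{\sqrt{\left(\left(\frac{896}{9} - 140\right) - -692\right) + 209494} - 458909}{\left(-96825\right) \left(- \frac{1}{29420}\right) + 63772} = \frac{\sqrt{\left(- \frac{364}{9} + 692\right) + 209494} - 458909}{\frac{19365}{5884} + 63772} = \frac{\sqrt{\frac{5864}{9} + 209494} - 458909}{\frac{375253813}{5884}} = \left(\sqrt{\frac{1891310}{9}} - 458909\right) \frac{5884}{375253813} = \left(\frac{\sqrt{1891310}}{3} - 458909\right) \frac{5884}{375253813} = \left(-458909 + \frac{\sqrt{1891310}}{3}\right) \frac{5884}{375253813} = - \frac{245474596}{34113983} + \frac{5884 \sqrt{1891310}}{1125761439}$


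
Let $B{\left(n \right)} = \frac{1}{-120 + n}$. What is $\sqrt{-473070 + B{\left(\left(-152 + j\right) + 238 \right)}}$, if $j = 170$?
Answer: $\frac{i \sqrt{2187475646}}{68} \approx 687.8 i$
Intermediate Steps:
$\sqrt{-473070 + B{\left(\left(-152 + j\right) + 238 \right)}} = \sqrt{-473070 + \frac{1}{-120 + \left(\left(-152 + 170\right) + 238\right)}} = \sqrt{-473070 + \frac{1}{-120 + \left(18 + 238\right)}} = \sqrt{-473070 + \frac{1}{-120 + 256}} = \sqrt{-473070 + \frac{1}{136}} = \sqrt{- \frac{64337519}{136}} = \frac{i \sqrt{2187475646}}{68}$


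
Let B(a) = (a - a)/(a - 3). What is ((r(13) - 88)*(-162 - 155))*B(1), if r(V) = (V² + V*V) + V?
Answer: 0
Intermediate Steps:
r(V) = V + 2*V² (r(V) = (V² + V²) + V = 2*V² + V = V + 2*V²)
B(a) = 0 (B(a) = 0/(-3 + a) = 0)
((r(13) - 88)*(-162 - 155))*B(1) = ((13*(1 + 2*13) - 88)*(-162 - 155))*0 = ((13*(1 + 26) - 88)*(-317))*0 = ((13*27 - 88)*(-317))*0 = ((351 - 88)*(-317))*0 = (263*(-317))*0 = -83371*0 = 0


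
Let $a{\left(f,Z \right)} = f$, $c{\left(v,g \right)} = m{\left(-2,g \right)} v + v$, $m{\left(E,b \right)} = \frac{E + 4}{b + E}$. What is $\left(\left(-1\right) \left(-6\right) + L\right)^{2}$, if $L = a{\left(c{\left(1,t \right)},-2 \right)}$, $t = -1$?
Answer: $\frac{361}{9} \approx 40.111$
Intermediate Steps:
$m{\left(E,b \right)} = \frac{4 + E}{E + b}$
$c{\left(v,g \right)} = v + \frac{2 v}{-2 + g}$ ($c{\left(v,g \right)} = \frac{4 - 2}{-2 + g} v + v = \frac{1}{-2 + g} 2 v + v = \frac{2}{-2 + g} v + v = \frac{2 v}{-2 + g} + v = v + \frac{2 v}{-2 + g}$)
$L = \frac{1}{3}$ ($L = \left(-1\right) 1 \frac{1}{-2 - 1} = \left(-1\right) 1 \frac{1}{-3} = \left(-1\right) 1 \left(- \frac{1}{3}\right) = \frac{1}{3} \approx 0.33333$)
$\left(\left(-1\right) \left(-6\right) + L\right)^{2} = \left(\left(-1\right) \left(-6\right) + \frac{1}{3}\right)^{2} = \left(6 + \frac{1}{3}\right)^{2} = \left(\frac{19}{3}\right)^{2} = \frac{361}{9}$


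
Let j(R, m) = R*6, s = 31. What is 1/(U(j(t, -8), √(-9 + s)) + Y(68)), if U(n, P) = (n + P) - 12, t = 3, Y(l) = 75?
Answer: 81/6539 - √22/6539 ≈ 0.011670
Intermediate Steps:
j(R, m) = 6*R
U(n, P) = -12 + P + n (U(n, P) = (P + n) - 12 = -12 + P + n)
1/(U(j(t, -8), √(-9 + s)) + Y(68)) = 1/((-12 + √(-9 + 31) + 6*3) + 75) = 1/((-12 + √22 + 18) + 75) = 1/((6 + √22) + 75) = 1/(81 + √22)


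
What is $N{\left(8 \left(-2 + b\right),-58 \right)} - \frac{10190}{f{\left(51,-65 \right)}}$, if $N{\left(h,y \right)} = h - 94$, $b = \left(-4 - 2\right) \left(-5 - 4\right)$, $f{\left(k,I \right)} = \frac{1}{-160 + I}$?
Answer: $2293072$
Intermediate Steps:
$b = 54$ ($b = \left(-6\right) \left(-9\right) = 54$)
$N{\left(h,y \right)} = -94 + h$
$N{\left(8 \left(-2 + b\right),-58 \right)} - \frac{10190}{f{\left(51,-65 \right)}} = \left(-94 + 8 \left(-2 + 54\right)\right) - \frac{10190}{\frac{1}{-160 - 65}} = \left(-94 + 8 \cdot 52\right) - \frac{10190}{\frac{1}{-225}} = \left(-94 + 416\right) - \frac{10190}{- \frac{1}{225}} = 322 - -2292750 = 322 + 2292750 = 2293072$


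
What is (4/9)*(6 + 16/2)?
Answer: 56/9 ≈ 6.2222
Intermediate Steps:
(4/9)*(6 + 16/2) = (4*(1/9))*(6 + 16*(1/2)) = 4*(6 + 8)/9 = (4/9)*14 = 56/9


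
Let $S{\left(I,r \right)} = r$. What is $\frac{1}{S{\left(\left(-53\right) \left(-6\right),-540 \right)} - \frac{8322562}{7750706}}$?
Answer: $- \frac{3875353}{2096851901} \approx -0.0018482$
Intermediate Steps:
$\frac{1}{S{\left(\left(-53\right) \left(-6\right),-540 \right)} - \frac{8322562}{7750706}} = \frac{1}{-540 - \frac{8322562}{7750706}} = \frac{1}{-540 - \frac{4161281}{3875353}} = \frac{1}{- \frac{2096851901}{3875353}} = - \frac{3875353}{2096851901}$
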